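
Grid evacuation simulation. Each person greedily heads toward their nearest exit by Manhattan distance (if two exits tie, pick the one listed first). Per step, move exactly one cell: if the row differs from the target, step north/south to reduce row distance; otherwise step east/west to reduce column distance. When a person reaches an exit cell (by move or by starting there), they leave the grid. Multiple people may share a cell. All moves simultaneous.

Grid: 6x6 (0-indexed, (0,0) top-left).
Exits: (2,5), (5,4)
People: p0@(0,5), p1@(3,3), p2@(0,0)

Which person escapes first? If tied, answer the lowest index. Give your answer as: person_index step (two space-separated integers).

Answer: 0 2

Derivation:
Step 1: p0:(0,5)->(1,5) | p1:(3,3)->(2,3) | p2:(0,0)->(1,0)
Step 2: p0:(1,5)->(2,5)->EXIT | p1:(2,3)->(2,4) | p2:(1,0)->(2,0)
Step 3: p0:escaped | p1:(2,4)->(2,5)->EXIT | p2:(2,0)->(2,1)
Step 4: p0:escaped | p1:escaped | p2:(2,1)->(2,2)
Step 5: p0:escaped | p1:escaped | p2:(2,2)->(2,3)
Step 6: p0:escaped | p1:escaped | p2:(2,3)->(2,4)
Step 7: p0:escaped | p1:escaped | p2:(2,4)->(2,5)->EXIT
Exit steps: [2, 3, 7]
First to escape: p0 at step 2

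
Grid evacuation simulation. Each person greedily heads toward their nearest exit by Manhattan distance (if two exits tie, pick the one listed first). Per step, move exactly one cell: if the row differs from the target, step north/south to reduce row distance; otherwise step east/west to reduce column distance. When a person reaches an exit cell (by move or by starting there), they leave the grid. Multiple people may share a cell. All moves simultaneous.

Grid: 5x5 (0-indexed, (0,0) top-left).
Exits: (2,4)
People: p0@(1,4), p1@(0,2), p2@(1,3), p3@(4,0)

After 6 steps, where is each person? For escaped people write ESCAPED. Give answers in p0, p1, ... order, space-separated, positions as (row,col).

Step 1: p0:(1,4)->(2,4)->EXIT | p1:(0,2)->(1,2) | p2:(1,3)->(2,3) | p3:(4,0)->(3,0)
Step 2: p0:escaped | p1:(1,2)->(2,2) | p2:(2,3)->(2,4)->EXIT | p3:(3,0)->(2,0)
Step 3: p0:escaped | p1:(2,2)->(2,3) | p2:escaped | p3:(2,0)->(2,1)
Step 4: p0:escaped | p1:(2,3)->(2,4)->EXIT | p2:escaped | p3:(2,1)->(2,2)
Step 5: p0:escaped | p1:escaped | p2:escaped | p3:(2,2)->(2,3)
Step 6: p0:escaped | p1:escaped | p2:escaped | p3:(2,3)->(2,4)->EXIT

ESCAPED ESCAPED ESCAPED ESCAPED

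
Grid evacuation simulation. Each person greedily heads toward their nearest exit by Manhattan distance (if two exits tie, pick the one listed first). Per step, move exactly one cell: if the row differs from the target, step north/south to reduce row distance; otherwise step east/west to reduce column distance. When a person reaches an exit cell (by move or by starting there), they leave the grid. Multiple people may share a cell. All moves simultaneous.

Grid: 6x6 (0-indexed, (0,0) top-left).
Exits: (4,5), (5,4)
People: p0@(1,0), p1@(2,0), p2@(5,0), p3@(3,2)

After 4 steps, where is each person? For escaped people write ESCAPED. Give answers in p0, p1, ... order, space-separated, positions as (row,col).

Step 1: p0:(1,0)->(2,0) | p1:(2,0)->(3,0) | p2:(5,0)->(5,1) | p3:(3,2)->(4,2)
Step 2: p0:(2,0)->(3,0) | p1:(3,0)->(4,0) | p2:(5,1)->(5,2) | p3:(4,2)->(4,3)
Step 3: p0:(3,0)->(4,0) | p1:(4,0)->(4,1) | p2:(5,2)->(5,3) | p3:(4,3)->(4,4)
Step 4: p0:(4,0)->(4,1) | p1:(4,1)->(4,2) | p2:(5,3)->(5,4)->EXIT | p3:(4,4)->(4,5)->EXIT

(4,1) (4,2) ESCAPED ESCAPED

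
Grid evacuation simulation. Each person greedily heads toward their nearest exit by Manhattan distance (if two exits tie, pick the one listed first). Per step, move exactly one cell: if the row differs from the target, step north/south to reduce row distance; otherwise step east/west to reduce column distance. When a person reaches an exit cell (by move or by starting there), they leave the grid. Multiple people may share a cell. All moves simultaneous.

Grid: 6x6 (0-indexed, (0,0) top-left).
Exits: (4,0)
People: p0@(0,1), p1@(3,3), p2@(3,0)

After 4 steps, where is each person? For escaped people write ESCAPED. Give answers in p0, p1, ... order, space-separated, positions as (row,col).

Step 1: p0:(0,1)->(1,1) | p1:(3,3)->(4,3) | p2:(3,0)->(4,0)->EXIT
Step 2: p0:(1,1)->(2,1) | p1:(4,3)->(4,2) | p2:escaped
Step 3: p0:(2,1)->(3,1) | p1:(4,2)->(4,1) | p2:escaped
Step 4: p0:(3,1)->(4,1) | p1:(4,1)->(4,0)->EXIT | p2:escaped

(4,1) ESCAPED ESCAPED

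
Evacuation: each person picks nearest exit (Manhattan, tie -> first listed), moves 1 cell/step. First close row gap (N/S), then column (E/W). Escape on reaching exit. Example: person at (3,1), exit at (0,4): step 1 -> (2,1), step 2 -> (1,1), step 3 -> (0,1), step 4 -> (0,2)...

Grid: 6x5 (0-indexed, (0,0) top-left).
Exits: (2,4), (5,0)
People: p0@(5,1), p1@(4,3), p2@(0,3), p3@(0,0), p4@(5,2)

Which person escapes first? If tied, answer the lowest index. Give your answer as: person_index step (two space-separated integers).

Answer: 0 1

Derivation:
Step 1: p0:(5,1)->(5,0)->EXIT | p1:(4,3)->(3,3) | p2:(0,3)->(1,3) | p3:(0,0)->(1,0) | p4:(5,2)->(5,1)
Step 2: p0:escaped | p1:(3,3)->(2,3) | p2:(1,3)->(2,3) | p3:(1,0)->(2,0) | p4:(5,1)->(5,0)->EXIT
Step 3: p0:escaped | p1:(2,3)->(2,4)->EXIT | p2:(2,3)->(2,4)->EXIT | p3:(2,0)->(3,0) | p4:escaped
Step 4: p0:escaped | p1:escaped | p2:escaped | p3:(3,0)->(4,0) | p4:escaped
Step 5: p0:escaped | p1:escaped | p2:escaped | p3:(4,0)->(5,0)->EXIT | p4:escaped
Exit steps: [1, 3, 3, 5, 2]
First to escape: p0 at step 1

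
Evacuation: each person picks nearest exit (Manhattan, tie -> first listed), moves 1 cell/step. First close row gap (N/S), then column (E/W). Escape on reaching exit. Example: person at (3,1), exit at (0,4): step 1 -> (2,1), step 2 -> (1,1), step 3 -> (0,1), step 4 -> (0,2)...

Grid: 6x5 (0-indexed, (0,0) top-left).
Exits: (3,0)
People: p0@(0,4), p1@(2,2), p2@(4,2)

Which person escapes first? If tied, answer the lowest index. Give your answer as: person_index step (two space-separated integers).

Answer: 1 3

Derivation:
Step 1: p0:(0,4)->(1,4) | p1:(2,2)->(3,2) | p2:(4,2)->(3,2)
Step 2: p0:(1,4)->(2,4) | p1:(3,2)->(3,1) | p2:(3,2)->(3,1)
Step 3: p0:(2,4)->(3,4) | p1:(3,1)->(3,0)->EXIT | p2:(3,1)->(3,0)->EXIT
Step 4: p0:(3,4)->(3,3) | p1:escaped | p2:escaped
Step 5: p0:(3,3)->(3,2) | p1:escaped | p2:escaped
Step 6: p0:(3,2)->(3,1) | p1:escaped | p2:escaped
Step 7: p0:(3,1)->(3,0)->EXIT | p1:escaped | p2:escaped
Exit steps: [7, 3, 3]
First to escape: p1 at step 3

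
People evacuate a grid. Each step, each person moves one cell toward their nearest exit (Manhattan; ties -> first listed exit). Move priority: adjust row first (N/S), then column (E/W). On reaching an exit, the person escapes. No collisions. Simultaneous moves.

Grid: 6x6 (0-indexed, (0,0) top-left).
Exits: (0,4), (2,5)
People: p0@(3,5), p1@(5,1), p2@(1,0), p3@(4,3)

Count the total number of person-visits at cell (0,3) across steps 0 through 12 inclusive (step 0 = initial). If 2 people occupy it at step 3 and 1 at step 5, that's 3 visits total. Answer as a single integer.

Answer: 1

Derivation:
Step 0: p0@(3,5) p1@(5,1) p2@(1,0) p3@(4,3) -> at (0,3): 0 [-], cum=0
Step 1: p0@ESC p1@(4,1) p2@(0,0) p3@(3,3) -> at (0,3): 0 [-], cum=0
Step 2: p0@ESC p1@(3,1) p2@(0,1) p3@(2,3) -> at (0,3): 0 [-], cum=0
Step 3: p0@ESC p1@(2,1) p2@(0,2) p3@(2,4) -> at (0,3): 0 [-], cum=0
Step 4: p0@ESC p1@(2,2) p2@(0,3) p3@ESC -> at (0,3): 1 [p2], cum=1
Step 5: p0@ESC p1@(2,3) p2@ESC p3@ESC -> at (0,3): 0 [-], cum=1
Step 6: p0@ESC p1@(2,4) p2@ESC p3@ESC -> at (0,3): 0 [-], cum=1
Step 7: p0@ESC p1@ESC p2@ESC p3@ESC -> at (0,3): 0 [-], cum=1
Total visits = 1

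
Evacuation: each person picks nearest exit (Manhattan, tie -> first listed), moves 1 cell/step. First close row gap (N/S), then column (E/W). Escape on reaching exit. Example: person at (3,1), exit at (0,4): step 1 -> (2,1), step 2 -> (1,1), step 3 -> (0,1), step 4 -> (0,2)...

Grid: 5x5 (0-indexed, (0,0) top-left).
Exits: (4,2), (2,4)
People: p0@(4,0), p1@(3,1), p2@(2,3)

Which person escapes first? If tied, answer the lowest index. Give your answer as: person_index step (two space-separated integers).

Answer: 2 1

Derivation:
Step 1: p0:(4,0)->(4,1) | p1:(3,1)->(4,1) | p2:(2,3)->(2,4)->EXIT
Step 2: p0:(4,1)->(4,2)->EXIT | p1:(4,1)->(4,2)->EXIT | p2:escaped
Exit steps: [2, 2, 1]
First to escape: p2 at step 1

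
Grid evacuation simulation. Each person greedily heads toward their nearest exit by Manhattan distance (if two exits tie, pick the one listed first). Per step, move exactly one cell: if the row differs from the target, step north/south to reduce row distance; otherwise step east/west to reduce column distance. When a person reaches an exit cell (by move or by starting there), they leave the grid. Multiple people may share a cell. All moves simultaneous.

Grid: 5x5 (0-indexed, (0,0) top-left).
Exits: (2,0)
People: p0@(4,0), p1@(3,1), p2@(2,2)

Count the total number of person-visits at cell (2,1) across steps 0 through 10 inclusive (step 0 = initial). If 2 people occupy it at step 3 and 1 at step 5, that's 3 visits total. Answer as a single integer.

Answer: 2

Derivation:
Step 0: p0@(4,0) p1@(3,1) p2@(2,2) -> at (2,1): 0 [-], cum=0
Step 1: p0@(3,0) p1@(2,1) p2@(2,1) -> at (2,1): 2 [p1,p2], cum=2
Step 2: p0@ESC p1@ESC p2@ESC -> at (2,1): 0 [-], cum=2
Total visits = 2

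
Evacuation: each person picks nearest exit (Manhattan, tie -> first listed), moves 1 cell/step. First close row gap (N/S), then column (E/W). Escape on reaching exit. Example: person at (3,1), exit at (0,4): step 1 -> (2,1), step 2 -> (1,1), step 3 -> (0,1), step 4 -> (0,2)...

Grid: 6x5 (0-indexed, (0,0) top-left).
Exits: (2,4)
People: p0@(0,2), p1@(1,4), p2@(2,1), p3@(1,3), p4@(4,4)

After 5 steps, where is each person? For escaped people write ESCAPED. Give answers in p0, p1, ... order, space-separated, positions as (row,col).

Step 1: p0:(0,2)->(1,2) | p1:(1,4)->(2,4)->EXIT | p2:(2,1)->(2,2) | p3:(1,3)->(2,3) | p4:(4,4)->(3,4)
Step 2: p0:(1,2)->(2,2) | p1:escaped | p2:(2,2)->(2,3) | p3:(2,3)->(2,4)->EXIT | p4:(3,4)->(2,4)->EXIT
Step 3: p0:(2,2)->(2,3) | p1:escaped | p2:(2,3)->(2,4)->EXIT | p3:escaped | p4:escaped
Step 4: p0:(2,3)->(2,4)->EXIT | p1:escaped | p2:escaped | p3:escaped | p4:escaped

ESCAPED ESCAPED ESCAPED ESCAPED ESCAPED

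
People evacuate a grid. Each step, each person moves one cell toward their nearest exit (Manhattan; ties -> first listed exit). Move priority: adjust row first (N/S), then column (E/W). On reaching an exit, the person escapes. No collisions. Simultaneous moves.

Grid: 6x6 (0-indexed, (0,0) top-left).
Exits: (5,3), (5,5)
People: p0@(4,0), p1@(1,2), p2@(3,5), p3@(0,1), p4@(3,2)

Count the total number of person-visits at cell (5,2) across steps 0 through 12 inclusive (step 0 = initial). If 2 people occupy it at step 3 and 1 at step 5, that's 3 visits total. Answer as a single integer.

Step 0: p0@(4,0) p1@(1,2) p2@(3,5) p3@(0,1) p4@(3,2) -> at (5,2): 0 [-], cum=0
Step 1: p0@(5,0) p1@(2,2) p2@(4,5) p3@(1,1) p4@(4,2) -> at (5,2): 0 [-], cum=0
Step 2: p0@(5,1) p1@(3,2) p2@ESC p3@(2,1) p4@(5,2) -> at (5,2): 1 [p4], cum=1
Step 3: p0@(5,2) p1@(4,2) p2@ESC p3@(3,1) p4@ESC -> at (5,2): 1 [p0], cum=2
Step 4: p0@ESC p1@(5,2) p2@ESC p3@(4,1) p4@ESC -> at (5,2): 1 [p1], cum=3
Step 5: p0@ESC p1@ESC p2@ESC p3@(5,1) p4@ESC -> at (5,2): 0 [-], cum=3
Step 6: p0@ESC p1@ESC p2@ESC p3@(5,2) p4@ESC -> at (5,2): 1 [p3], cum=4
Step 7: p0@ESC p1@ESC p2@ESC p3@ESC p4@ESC -> at (5,2): 0 [-], cum=4
Total visits = 4

Answer: 4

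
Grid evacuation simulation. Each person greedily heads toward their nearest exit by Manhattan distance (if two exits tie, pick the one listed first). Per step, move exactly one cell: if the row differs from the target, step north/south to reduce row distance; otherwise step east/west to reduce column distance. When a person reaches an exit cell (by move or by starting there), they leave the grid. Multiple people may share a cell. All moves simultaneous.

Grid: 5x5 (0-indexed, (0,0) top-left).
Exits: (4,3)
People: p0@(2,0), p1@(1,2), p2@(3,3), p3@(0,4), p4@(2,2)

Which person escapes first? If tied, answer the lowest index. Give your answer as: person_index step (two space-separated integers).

Answer: 2 1

Derivation:
Step 1: p0:(2,0)->(3,0) | p1:(1,2)->(2,2) | p2:(3,3)->(4,3)->EXIT | p3:(0,4)->(1,4) | p4:(2,2)->(3,2)
Step 2: p0:(3,0)->(4,0) | p1:(2,2)->(3,2) | p2:escaped | p3:(1,4)->(2,4) | p4:(3,2)->(4,2)
Step 3: p0:(4,0)->(4,1) | p1:(3,2)->(4,2) | p2:escaped | p3:(2,4)->(3,4) | p4:(4,2)->(4,3)->EXIT
Step 4: p0:(4,1)->(4,2) | p1:(4,2)->(4,3)->EXIT | p2:escaped | p3:(3,4)->(4,4) | p4:escaped
Step 5: p0:(4,2)->(4,3)->EXIT | p1:escaped | p2:escaped | p3:(4,4)->(4,3)->EXIT | p4:escaped
Exit steps: [5, 4, 1, 5, 3]
First to escape: p2 at step 1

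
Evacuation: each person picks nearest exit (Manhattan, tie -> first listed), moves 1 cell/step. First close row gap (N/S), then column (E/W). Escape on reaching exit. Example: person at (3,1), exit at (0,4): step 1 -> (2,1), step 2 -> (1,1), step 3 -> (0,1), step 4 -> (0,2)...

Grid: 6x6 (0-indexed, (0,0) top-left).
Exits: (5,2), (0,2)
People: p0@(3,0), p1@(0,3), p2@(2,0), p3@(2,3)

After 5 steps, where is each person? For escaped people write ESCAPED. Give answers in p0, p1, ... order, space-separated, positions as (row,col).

Step 1: p0:(3,0)->(4,0) | p1:(0,3)->(0,2)->EXIT | p2:(2,0)->(1,0) | p3:(2,3)->(1,3)
Step 2: p0:(4,0)->(5,0) | p1:escaped | p2:(1,0)->(0,0) | p3:(1,3)->(0,3)
Step 3: p0:(5,0)->(5,1) | p1:escaped | p2:(0,0)->(0,1) | p3:(0,3)->(0,2)->EXIT
Step 4: p0:(5,1)->(5,2)->EXIT | p1:escaped | p2:(0,1)->(0,2)->EXIT | p3:escaped

ESCAPED ESCAPED ESCAPED ESCAPED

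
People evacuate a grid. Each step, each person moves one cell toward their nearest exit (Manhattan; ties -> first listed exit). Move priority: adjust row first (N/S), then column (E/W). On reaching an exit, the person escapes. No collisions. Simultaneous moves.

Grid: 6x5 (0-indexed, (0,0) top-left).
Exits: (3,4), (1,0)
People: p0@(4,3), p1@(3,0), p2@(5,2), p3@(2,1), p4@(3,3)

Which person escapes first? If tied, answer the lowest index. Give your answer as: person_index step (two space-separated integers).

Answer: 4 1

Derivation:
Step 1: p0:(4,3)->(3,3) | p1:(3,0)->(2,0) | p2:(5,2)->(4,2) | p3:(2,1)->(1,1) | p4:(3,3)->(3,4)->EXIT
Step 2: p0:(3,3)->(3,4)->EXIT | p1:(2,0)->(1,0)->EXIT | p2:(4,2)->(3,2) | p3:(1,1)->(1,0)->EXIT | p4:escaped
Step 3: p0:escaped | p1:escaped | p2:(3,2)->(3,3) | p3:escaped | p4:escaped
Step 4: p0:escaped | p1:escaped | p2:(3,3)->(3,4)->EXIT | p3:escaped | p4:escaped
Exit steps: [2, 2, 4, 2, 1]
First to escape: p4 at step 1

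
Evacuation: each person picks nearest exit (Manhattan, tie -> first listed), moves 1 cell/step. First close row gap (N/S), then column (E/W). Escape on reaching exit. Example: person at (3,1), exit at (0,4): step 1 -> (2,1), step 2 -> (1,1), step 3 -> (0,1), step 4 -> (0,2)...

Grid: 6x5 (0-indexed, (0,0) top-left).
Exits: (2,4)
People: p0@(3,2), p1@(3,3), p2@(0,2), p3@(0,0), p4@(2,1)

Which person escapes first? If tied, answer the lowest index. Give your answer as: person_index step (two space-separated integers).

Step 1: p0:(3,2)->(2,2) | p1:(3,3)->(2,3) | p2:(0,2)->(1,2) | p3:(0,0)->(1,0) | p4:(2,1)->(2,2)
Step 2: p0:(2,2)->(2,3) | p1:(2,3)->(2,4)->EXIT | p2:(1,2)->(2,2) | p3:(1,0)->(2,0) | p4:(2,2)->(2,3)
Step 3: p0:(2,3)->(2,4)->EXIT | p1:escaped | p2:(2,2)->(2,3) | p3:(2,0)->(2,1) | p4:(2,3)->(2,4)->EXIT
Step 4: p0:escaped | p1:escaped | p2:(2,3)->(2,4)->EXIT | p3:(2,1)->(2,2) | p4:escaped
Step 5: p0:escaped | p1:escaped | p2:escaped | p3:(2,2)->(2,3) | p4:escaped
Step 6: p0:escaped | p1:escaped | p2:escaped | p3:(2,3)->(2,4)->EXIT | p4:escaped
Exit steps: [3, 2, 4, 6, 3]
First to escape: p1 at step 2

Answer: 1 2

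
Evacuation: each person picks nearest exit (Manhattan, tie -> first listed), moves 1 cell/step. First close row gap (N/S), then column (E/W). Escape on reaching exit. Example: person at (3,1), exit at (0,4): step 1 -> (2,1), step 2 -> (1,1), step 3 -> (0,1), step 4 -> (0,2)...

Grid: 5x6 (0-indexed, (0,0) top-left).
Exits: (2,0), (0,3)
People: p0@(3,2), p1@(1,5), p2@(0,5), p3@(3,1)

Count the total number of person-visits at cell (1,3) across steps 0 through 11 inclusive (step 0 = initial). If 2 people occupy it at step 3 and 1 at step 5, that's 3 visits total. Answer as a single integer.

Answer: 0

Derivation:
Step 0: p0@(3,2) p1@(1,5) p2@(0,5) p3@(3,1) -> at (1,3): 0 [-], cum=0
Step 1: p0@(2,2) p1@(0,5) p2@(0,4) p3@(2,1) -> at (1,3): 0 [-], cum=0
Step 2: p0@(2,1) p1@(0,4) p2@ESC p3@ESC -> at (1,3): 0 [-], cum=0
Step 3: p0@ESC p1@ESC p2@ESC p3@ESC -> at (1,3): 0 [-], cum=0
Total visits = 0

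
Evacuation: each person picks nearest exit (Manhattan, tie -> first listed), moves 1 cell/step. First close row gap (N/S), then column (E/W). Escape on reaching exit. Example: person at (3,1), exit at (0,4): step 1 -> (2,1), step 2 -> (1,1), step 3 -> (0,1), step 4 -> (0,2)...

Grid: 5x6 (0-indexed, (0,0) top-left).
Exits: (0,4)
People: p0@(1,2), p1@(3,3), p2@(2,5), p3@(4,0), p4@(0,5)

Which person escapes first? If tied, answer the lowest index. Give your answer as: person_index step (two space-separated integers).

Answer: 4 1

Derivation:
Step 1: p0:(1,2)->(0,2) | p1:(3,3)->(2,3) | p2:(2,5)->(1,5) | p3:(4,0)->(3,0) | p4:(0,5)->(0,4)->EXIT
Step 2: p0:(0,2)->(0,3) | p1:(2,3)->(1,3) | p2:(1,5)->(0,5) | p3:(3,0)->(2,0) | p4:escaped
Step 3: p0:(0,3)->(0,4)->EXIT | p1:(1,3)->(0,3) | p2:(0,5)->(0,4)->EXIT | p3:(2,0)->(1,0) | p4:escaped
Step 4: p0:escaped | p1:(0,3)->(0,4)->EXIT | p2:escaped | p3:(1,0)->(0,0) | p4:escaped
Step 5: p0:escaped | p1:escaped | p2:escaped | p3:(0,0)->(0,1) | p4:escaped
Step 6: p0:escaped | p1:escaped | p2:escaped | p3:(0,1)->(0,2) | p4:escaped
Step 7: p0:escaped | p1:escaped | p2:escaped | p3:(0,2)->(0,3) | p4:escaped
Step 8: p0:escaped | p1:escaped | p2:escaped | p3:(0,3)->(0,4)->EXIT | p4:escaped
Exit steps: [3, 4, 3, 8, 1]
First to escape: p4 at step 1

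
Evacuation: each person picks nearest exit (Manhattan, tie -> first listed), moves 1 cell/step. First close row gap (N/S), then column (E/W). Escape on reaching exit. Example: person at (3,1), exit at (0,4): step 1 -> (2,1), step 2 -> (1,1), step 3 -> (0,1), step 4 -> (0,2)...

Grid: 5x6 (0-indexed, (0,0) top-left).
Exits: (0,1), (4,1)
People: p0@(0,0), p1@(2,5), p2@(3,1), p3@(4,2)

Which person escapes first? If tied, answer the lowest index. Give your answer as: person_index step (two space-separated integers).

Step 1: p0:(0,0)->(0,1)->EXIT | p1:(2,5)->(1,5) | p2:(3,1)->(4,1)->EXIT | p3:(4,2)->(4,1)->EXIT
Step 2: p0:escaped | p1:(1,5)->(0,5) | p2:escaped | p3:escaped
Step 3: p0:escaped | p1:(0,5)->(0,4) | p2:escaped | p3:escaped
Step 4: p0:escaped | p1:(0,4)->(0,3) | p2:escaped | p3:escaped
Step 5: p0:escaped | p1:(0,3)->(0,2) | p2:escaped | p3:escaped
Step 6: p0:escaped | p1:(0,2)->(0,1)->EXIT | p2:escaped | p3:escaped
Exit steps: [1, 6, 1, 1]
First to escape: p0 at step 1

Answer: 0 1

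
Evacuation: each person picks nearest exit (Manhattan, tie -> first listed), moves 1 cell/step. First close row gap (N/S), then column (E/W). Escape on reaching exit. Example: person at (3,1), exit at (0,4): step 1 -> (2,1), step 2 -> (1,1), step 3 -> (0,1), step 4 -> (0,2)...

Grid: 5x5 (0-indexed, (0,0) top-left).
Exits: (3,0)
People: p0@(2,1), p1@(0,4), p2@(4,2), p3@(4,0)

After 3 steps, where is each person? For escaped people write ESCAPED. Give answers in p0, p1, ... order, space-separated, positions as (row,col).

Step 1: p0:(2,1)->(3,1) | p1:(0,4)->(1,4) | p2:(4,2)->(3,2) | p3:(4,0)->(3,0)->EXIT
Step 2: p0:(3,1)->(3,0)->EXIT | p1:(1,4)->(2,4) | p2:(3,2)->(3,1) | p3:escaped
Step 3: p0:escaped | p1:(2,4)->(3,4) | p2:(3,1)->(3,0)->EXIT | p3:escaped

ESCAPED (3,4) ESCAPED ESCAPED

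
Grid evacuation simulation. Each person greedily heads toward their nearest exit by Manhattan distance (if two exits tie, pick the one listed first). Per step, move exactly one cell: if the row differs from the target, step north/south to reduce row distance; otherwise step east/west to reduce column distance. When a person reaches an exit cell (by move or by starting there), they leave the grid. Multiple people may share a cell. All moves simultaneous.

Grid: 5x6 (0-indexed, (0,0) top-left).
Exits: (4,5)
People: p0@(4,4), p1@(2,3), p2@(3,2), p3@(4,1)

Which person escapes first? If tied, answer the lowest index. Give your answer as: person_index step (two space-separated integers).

Answer: 0 1

Derivation:
Step 1: p0:(4,4)->(4,5)->EXIT | p1:(2,3)->(3,3) | p2:(3,2)->(4,2) | p3:(4,1)->(4,2)
Step 2: p0:escaped | p1:(3,3)->(4,3) | p2:(4,2)->(4,3) | p3:(4,2)->(4,3)
Step 3: p0:escaped | p1:(4,3)->(4,4) | p2:(4,3)->(4,4) | p3:(4,3)->(4,4)
Step 4: p0:escaped | p1:(4,4)->(4,5)->EXIT | p2:(4,4)->(4,5)->EXIT | p3:(4,4)->(4,5)->EXIT
Exit steps: [1, 4, 4, 4]
First to escape: p0 at step 1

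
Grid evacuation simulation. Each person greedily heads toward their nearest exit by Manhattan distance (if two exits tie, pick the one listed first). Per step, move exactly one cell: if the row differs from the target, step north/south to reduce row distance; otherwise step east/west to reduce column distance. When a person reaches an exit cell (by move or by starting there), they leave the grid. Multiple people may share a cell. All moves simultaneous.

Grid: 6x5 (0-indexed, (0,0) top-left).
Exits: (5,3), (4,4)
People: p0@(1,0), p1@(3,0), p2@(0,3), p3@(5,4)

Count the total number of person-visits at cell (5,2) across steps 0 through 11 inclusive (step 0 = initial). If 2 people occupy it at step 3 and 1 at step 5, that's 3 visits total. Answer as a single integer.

Step 0: p0@(1,0) p1@(3,0) p2@(0,3) p3@(5,4) -> at (5,2): 0 [-], cum=0
Step 1: p0@(2,0) p1@(4,0) p2@(1,3) p3@ESC -> at (5,2): 0 [-], cum=0
Step 2: p0@(3,0) p1@(5,0) p2@(2,3) p3@ESC -> at (5,2): 0 [-], cum=0
Step 3: p0@(4,0) p1@(5,1) p2@(3,3) p3@ESC -> at (5,2): 0 [-], cum=0
Step 4: p0@(5,0) p1@(5,2) p2@(4,3) p3@ESC -> at (5,2): 1 [p1], cum=1
Step 5: p0@(5,1) p1@ESC p2@ESC p3@ESC -> at (5,2): 0 [-], cum=1
Step 6: p0@(5,2) p1@ESC p2@ESC p3@ESC -> at (5,2): 1 [p0], cum=2
Step 7: p0@ESC p1@ESC p2@ESC p3@ESC -> at (5,2): 0 [-], cum=2
Total visits = 2

Answer: 2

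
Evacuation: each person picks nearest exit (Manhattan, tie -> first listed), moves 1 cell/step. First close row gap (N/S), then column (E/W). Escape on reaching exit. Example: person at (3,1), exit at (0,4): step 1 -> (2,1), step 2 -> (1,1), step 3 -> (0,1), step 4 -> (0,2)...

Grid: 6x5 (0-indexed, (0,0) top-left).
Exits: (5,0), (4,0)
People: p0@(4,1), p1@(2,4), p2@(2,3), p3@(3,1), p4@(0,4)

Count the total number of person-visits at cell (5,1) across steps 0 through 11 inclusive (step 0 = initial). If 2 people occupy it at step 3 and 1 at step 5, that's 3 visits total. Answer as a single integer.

Step 0: p0@(4,1) p1@(2,4) p2@(2,3) p3@(3,1) p4@(0,4) -> at (5,1): 0 [-], cum=0
Step 1: p0@ESC p1@(3,4) p2@(3,3) p3@(4,1) p4@(1,4) -> at (5,1): 0 [-], cum=0
Step 2: p0@ESC p1@(4,4) p2@(4,3) p3@ESC p4@(2,4) -> at (5,1): 0 [-], cum=0
Step 3: p0@ESC p1@(4,3) p2@(4,2) p3@ESC p4@(3,4) -> at (5,1): 0 [-], cum=0
Step 4: p0@ESC p1@(4,2) p2@(4,1) p3@ESC p4@(4,4) -> at (5,1): 0 [-], cum=0
Step 5: p0@ESC p1@(4,1) p2@ESC p3@ESC p4@(4,3) -> at (5,1): 0 [-], cum=0
Step 6: p0@ESC p1@ESC p2@ESC p3@ESC p4@(4,2) -> at (5,1): 0 [-], cum=0
Step 7: p0@ESC p1@ESC p2@ESC p3@ESC p4@(4,1) -> at (5,1): 0 [-], cum=0
Step 8: p0@ESC p1@ESC p2@ESC p3@ESC p4@ESC -> at (5,1): 0 [-], cum=0
Total visits = 0

Answer: 0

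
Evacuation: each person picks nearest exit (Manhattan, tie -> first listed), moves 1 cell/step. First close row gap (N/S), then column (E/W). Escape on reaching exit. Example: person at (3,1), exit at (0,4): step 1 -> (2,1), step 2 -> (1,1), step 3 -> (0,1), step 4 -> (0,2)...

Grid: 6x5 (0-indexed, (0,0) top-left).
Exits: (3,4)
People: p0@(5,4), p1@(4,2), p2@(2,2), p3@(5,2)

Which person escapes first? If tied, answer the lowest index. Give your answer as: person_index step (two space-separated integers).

Step 1: p0:(5,4)->(4,4) | p1:(4,2)->(3,2) | p2:(2,2)->(3,2) | p3:(5,2)->(4,2)
Step 2: p0:(4,4)->(3,4)->EXIT | p1:(3,2)->(3,3) | p2:(3,2)->(3,3) | p3:(4,2)->(3,2)
Step 3: p0:escaped | p1:(3,3)->(3,4)->EXIT | p2:(3,3)->(3,4)->EXIT | p3:(3,2)->(3,3)
Step 4: p0:escaped | p1:escaped | p2:escaped | p3:(3,3)->(3,4)->EXIT
Exit steps: [2, 3, 3, 4]
First to escape: p0 at step 2

Answer: 0 2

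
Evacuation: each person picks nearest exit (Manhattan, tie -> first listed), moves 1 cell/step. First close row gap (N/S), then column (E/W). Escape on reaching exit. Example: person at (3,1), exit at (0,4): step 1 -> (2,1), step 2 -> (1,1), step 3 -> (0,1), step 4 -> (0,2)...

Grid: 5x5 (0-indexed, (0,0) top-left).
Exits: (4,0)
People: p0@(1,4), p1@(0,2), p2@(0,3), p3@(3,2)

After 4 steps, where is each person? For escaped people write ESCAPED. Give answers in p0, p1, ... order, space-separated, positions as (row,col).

Step 1: p0:(1,4)->(2,4) | p1:(0,2)->(1,2) | p2:(0,3)->(1,3) | p3:(3,2)->(4,2)
Step 2: p0:(2,4)->(3,4) | p1:(1,2)->(2,2) | p2:(1,3)->(2,3) | p3:(4,2)->(4,1)
Step 3: p0:(3,4)->(4,4) | p1:(2,2)->(3,2) | p2:(2,3)->(3,3) | p3:(4,1)->(4,0)->EXIT
Step 4: p0:(4,4)->(4,3) | p1:(3,2)->(4,2) | p2:(3,3)->(4,3) | p3:escaped

(4,3) (4,2) (4,3) ESCAPED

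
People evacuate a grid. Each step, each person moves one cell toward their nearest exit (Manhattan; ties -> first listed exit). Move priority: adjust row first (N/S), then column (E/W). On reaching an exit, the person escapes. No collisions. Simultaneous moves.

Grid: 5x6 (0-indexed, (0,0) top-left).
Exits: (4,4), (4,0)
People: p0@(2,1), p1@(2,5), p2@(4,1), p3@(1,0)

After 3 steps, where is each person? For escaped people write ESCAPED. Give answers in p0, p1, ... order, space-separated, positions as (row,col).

Step 1: p0:(2,1)->(3,1) | p1:(2,5)->(3,5) | p2:(4,1)->(4,0)->EXIT | p3:(1,0)->(2,0)
Step 2: p0:(3,1)->(4,1) | p1:(3,5)->(4,5) | p2:escaped | p3:(2,0)->(3,0)
Step 3: p0:(4,1)->(4,0)->EXIT | p1:(4,5)->(4,4)->EXIT | p2:escaped | p3:(3,0)->(4,0)->EXIT

ESCAPED ESCAPED ESCAPED ESCAPED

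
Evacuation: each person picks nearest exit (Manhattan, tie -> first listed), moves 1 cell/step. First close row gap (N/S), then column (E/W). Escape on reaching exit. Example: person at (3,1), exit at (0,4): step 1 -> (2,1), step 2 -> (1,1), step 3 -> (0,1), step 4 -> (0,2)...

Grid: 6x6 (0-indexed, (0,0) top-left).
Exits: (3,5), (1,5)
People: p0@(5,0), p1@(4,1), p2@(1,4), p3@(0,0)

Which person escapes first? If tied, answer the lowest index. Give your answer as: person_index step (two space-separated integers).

Answer: 2 1

Derivation:
Step 1: p0:(5,0)->(4,0) | p1:(4,1)->(3,1) | p2:(1,4)->(1,5)->EXIT | p3:(0,0)->(1,0)
Step 2: p0:(4,0)->(3,0) | p1:(3,1)->(3,2) | p2:escaped | p3:(1,0)->(1,1)
Step 3: p0:(3,0)->(3,1) | p1:(3,2)->(3,3) | p2:escaped | p3:(1,1)->(1,2)
Step 4: p0:(3,1)->(3,2) | p1:(3,3)->(3,4) | p2:escaped | p3:(1,2)->(1,3)
Step 5: p0:(3,2)->(3,3) | p1:(3,4)->(3,5)->EXIT | p2:escaped | p3:(1,3)->(1,4)
Step 6: p0:(3,3)->(3,4) | p1:escaped | p2:escaped | p3:(1,4)->(1,5)->EXIT
Step 7: p0:(3,4)->(3,5)->EXIT | p1:escaped | p2:escaped | p3:escaped
Exit steps: [7, 5, 1, 6]
First to escape: p2 at step 1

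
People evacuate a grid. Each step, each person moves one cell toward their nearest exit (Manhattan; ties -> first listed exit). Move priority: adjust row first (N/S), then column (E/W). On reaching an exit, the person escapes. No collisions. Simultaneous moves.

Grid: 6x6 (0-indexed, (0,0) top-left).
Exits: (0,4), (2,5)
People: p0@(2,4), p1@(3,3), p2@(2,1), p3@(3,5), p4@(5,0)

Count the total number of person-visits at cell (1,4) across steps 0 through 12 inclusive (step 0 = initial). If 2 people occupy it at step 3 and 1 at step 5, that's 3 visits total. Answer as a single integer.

Answer: 0

Derivation:
Step 0: p0@(2,4) p1@(3,3) p2@(2,1) p3@(3,5) p4@(5,0) -> at (1,4): 0 [-], cum=0
Step 1: p0@ESC p1@(2,3) p2@(2,2) p3@ESC p4@(4,0) -> at (1,4): 0 [-], cum=0
Step 2: p0@ESC p1@(2,4) p2@(2,3) p3@ESC p4@(3,0) -> at (1,4): 0 [-], cum=0
Step 3: p0@ESC p1@ESC p2@(2,4) p3@ESC p4@(2,0) -> at (1,4): 0 [-], cum=0
Step 4: p0@ESC p1@ESC p2@ESC p3@ESC p4@(2,1) -> at (1,4): 0 [-], cum=0
Step 5: p0@ESC p1@ESC p2@ESC p3@ESC p4@(2,2) -> at (1,4): 0 [-], cum=0
Step 6: p0@ESC p1@ESC p2@ESC p3@ESC p4@(2,3) -> at (1,4): 0 [-], cum=0
Step 7: p0@ESC p1@ESC p2@ESC p3@ESC p4@(2,4) -> at (1,4): 0 [-], cum=0
Step 8: p0@ESC p1@ESC p2@ESC p3@ESC p4@ESC -> at (1,4): 0 [-], cum=0
Total visits = 0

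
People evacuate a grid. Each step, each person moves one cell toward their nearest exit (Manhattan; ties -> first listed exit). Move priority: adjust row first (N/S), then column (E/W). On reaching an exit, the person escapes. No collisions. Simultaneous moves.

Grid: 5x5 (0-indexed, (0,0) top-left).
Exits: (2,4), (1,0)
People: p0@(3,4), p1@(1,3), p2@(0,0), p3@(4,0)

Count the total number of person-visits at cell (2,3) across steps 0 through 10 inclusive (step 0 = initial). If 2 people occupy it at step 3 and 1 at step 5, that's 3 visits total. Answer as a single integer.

Step 0: p0@(3,4) p1@(1,3) p2@(0,0) p3@(4,0) -> at (2,3): 0 [-], cum=0
Step 1: p0@ESC p1@(2,3) p2@ESC p3@(3,0) -> at (2,3): 1 [p1], cum=1
Step 2: p0@ESC p1@ESC p2@ESC p3@(2,0) -> at (2,3): 0 [-], cum=1
Step 3: p0@ESC p1@ESC p2@ESC p3@ESC -> at (2,3): 0 [-], cum=1
Total visits = 1

Answer: 1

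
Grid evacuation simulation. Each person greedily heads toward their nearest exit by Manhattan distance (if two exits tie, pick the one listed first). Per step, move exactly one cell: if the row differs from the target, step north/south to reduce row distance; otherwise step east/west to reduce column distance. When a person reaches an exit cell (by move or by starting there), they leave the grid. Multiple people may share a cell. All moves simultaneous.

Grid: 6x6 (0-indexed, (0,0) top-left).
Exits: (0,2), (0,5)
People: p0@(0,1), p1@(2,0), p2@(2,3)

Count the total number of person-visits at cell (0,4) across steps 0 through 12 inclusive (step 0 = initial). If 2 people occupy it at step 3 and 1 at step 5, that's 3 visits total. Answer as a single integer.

Answer: 0

Derivation:
Step 0: p0@(0,1) p1@(2,0) p2@(2,3) -> at (0,4): 0 [-], cum=0
Step 1: p0@ESC p1@(1,0) p2@(1,3) -> at (0,4): 0 [-], cum=0
Step 2: p0@ESC p1@(0,0) p2@(0,3) -> at (0,4): 0 [-], cum=0
Step 3: p0@ESC p1@(0,1) p2@ESC -> at (0,4): 0 [-], cum=0
Step 4: p0@ESC p1@ESC p2@ESC -> at (0,4): 0 [-], cum=0
Total visits = 0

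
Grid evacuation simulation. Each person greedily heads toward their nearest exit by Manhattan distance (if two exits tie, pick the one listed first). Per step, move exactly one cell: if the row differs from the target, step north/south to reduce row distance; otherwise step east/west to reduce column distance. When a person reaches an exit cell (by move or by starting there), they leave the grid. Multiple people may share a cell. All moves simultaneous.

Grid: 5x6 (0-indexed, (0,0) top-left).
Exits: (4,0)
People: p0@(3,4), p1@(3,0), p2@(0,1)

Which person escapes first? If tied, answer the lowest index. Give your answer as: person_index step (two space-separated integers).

Step 1: p0:(3,4)->(4,4) | p1:(3,0)->(4,0)->EXIT | p2:(0,1)->(1,1)
Step 2: p0:(4,4)->(4,3) | p1:escaped | p2:(1,1)->(2,1)
Step 3: p0:(4,3)->(4,2) | p1:escaped | p2:(2,1)->(3,1)
Step 4: p0:(4,2)->(4,1) | p1:escaped | p2:(3,1)->(4,1)
Step 5: p0:(4,1)->(4,0)->EXIT | p1:escaped | p2:(4,1)->(4,0)->EXIT
Exit steps: [5, 1, 5]
First to escape: p1 at step 1

Answer: 1 1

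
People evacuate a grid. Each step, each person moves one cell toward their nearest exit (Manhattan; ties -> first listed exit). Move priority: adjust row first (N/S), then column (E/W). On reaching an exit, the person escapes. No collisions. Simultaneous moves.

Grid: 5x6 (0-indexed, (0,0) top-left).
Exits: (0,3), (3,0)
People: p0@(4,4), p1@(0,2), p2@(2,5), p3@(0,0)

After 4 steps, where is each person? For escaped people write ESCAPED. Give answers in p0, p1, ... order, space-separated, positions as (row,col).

Step 1: p0:(4,4)->(3,4) | p1:(0,2)->(0,3)->EXIT | p2:(2,5)->(1,5) | p3:(0,0)->(0,1)
Step 2: p0:(3,4)->(2,4) | p1:escaped | p2:(1,5)->(0,5) | p3:(0,1)->(0,2)
Step 3: p0:(2,4)->(1,4) | p1:escaped | p2:(0,5)->(0,4) | p3:(0,2)->(0,3)->EXIT
Step 4: p0:(1,4)->(0,4) | p1:escaped | p2:(0,4)->(0,3)->EXIT | p3:escaped

(0,4) ESCAPED ESCAPED ESCAPED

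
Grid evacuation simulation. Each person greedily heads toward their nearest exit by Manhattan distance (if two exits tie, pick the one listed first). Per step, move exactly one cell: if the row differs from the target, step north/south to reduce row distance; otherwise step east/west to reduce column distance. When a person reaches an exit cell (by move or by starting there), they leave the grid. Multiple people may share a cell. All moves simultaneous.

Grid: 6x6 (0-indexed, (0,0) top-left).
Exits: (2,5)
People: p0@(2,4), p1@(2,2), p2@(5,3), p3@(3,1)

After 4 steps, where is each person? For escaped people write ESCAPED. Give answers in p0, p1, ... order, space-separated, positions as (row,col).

Step 1: p0:(2,4)->(2,5)->EXIT | p1:(2,2)->(2,3) | p2:(5,3)->(4,3) | p3:(3,1)->(2,1)
Step 2: p0:escaped | p1:(2,3)->(2,4) | p2:(4,3)->(3,3) | p3:(2,1)->(2,2)
Step 3: p0:escaped | p1:(2,4)->(2,5)->EXIT | p2:(3,3)->(2,3) | p3:(2,2)->(2,3)
Step 4: p0:escaped | p1:escaped | p2:(2,3)->(2,4) | p3:(2,3)->(2,4)

ESCAPED ESCAPED (2,4) (2,4)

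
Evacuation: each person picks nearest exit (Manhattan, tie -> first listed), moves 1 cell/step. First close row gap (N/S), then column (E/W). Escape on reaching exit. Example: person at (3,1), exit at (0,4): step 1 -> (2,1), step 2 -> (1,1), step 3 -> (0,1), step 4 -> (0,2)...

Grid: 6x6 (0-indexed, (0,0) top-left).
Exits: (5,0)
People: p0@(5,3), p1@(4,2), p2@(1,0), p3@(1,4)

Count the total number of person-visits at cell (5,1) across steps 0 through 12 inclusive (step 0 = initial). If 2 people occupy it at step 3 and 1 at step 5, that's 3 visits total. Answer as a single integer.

Answer: 3

Derivation:
Step 0: p0@(5,3) p1@(4,2) p2@(1,0) p3@(1,4) -> at (5,1): 0 [-], cum=0
Step 1: p0@(5,2) p1@(5,2) p2@(2,0) p3@(2,4) -> at (5,1): 0 [-], cum=0
Step 2: p0@(5,1) p1@(5,1) p2@(3,0) p3@(3,4) -> at (5,1): 2 [p0,p1], cum=2
Step 3: p0@ESC p1@ESC p2@(4,0) p3@(4,4) -> at (5,1): 0 [-], cum=2
Step 4: p0@ESC p1@ESC p2@ESC p3@(5,4) -> at (5,1): 0 [-], cum=2
Step 5: p0@ESC p1@ESC p2@ESC p3@(5,3) -> at (5,1): 0 [-], cum=2
Step 6: p0@ESC p1@ESC p2@ESC p3@(5,2) -> at (5,1): 0 [-], cum=2
Step 7: p0@ESC p1@ESC p2@ESC p3@(5,1) -> at (5,1): 1 [p3], cum=3
Step 8: p0@ESC p1@ESC p2@ESC p3@ESC -> at (5,1): 0 [-], cum=3
Total visits = 3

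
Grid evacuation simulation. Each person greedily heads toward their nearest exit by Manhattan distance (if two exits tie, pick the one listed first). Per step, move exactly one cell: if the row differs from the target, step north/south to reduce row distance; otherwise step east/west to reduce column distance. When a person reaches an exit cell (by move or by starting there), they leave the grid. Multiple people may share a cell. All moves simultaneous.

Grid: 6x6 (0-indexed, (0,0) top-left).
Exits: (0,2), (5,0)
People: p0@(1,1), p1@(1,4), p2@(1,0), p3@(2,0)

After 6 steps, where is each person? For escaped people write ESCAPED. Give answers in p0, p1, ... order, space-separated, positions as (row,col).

Step 1: p0:(1,1)->(0,1) | p1:(1,4)->(0,4) | p2:(1,0)->(0,0) | p3:(2,0)->(3,0)
Step 2: p0:(0,1)->(0,2)->EXIT | p1:(0,4)->(0,3) | p2:(0,0)->(0,1) | p3:(3,0)->(4,0)
Step 3: p0:escaped | p1:(0,3)->(0,2)->EXIT | p2:(0,1)->(0,2)->EXIT | p3:(4,0)->(5,0)->EXIT

ESCAPED ESCAPED ESCAPED ESCAPED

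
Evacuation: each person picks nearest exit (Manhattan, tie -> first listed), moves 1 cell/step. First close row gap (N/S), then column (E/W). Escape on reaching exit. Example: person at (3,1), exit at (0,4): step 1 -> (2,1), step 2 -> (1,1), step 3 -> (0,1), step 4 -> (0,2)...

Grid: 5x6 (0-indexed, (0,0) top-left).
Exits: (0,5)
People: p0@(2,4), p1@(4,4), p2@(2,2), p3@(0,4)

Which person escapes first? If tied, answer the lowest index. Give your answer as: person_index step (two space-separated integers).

Answer: 3 1

Derivation:
Step 1: p0:(2,4)->(1,4) | p1:(4,4)->(3,4) | p2:(2,2)->(1,2) | p3:(0,4)->(0,5)->EXIT
Step 2: p0:(1,4)->(0,4) | p1:(3,4)->(2,4) | p2:(1,2)->(0,2) | p3:escaped
Step 3: p0:(0,4)->(0,5)->EXIT | p1:(2,4)->(1,4) | p2:(0,2)->(0,3) | p3:escaped
Step 4: p0:escaped | p1:(1,4)->(0,4) | p2:(0,3)->(0,4) | p3:escaped
Step 5: p0:escaped | p1:(0,4)->(0,5)->EXIT | p2:(0,4)->(0,5)->EXIT | p3:escaped
Exit steps: [3, 5, 5, 1]
First to escape: p3 at step 1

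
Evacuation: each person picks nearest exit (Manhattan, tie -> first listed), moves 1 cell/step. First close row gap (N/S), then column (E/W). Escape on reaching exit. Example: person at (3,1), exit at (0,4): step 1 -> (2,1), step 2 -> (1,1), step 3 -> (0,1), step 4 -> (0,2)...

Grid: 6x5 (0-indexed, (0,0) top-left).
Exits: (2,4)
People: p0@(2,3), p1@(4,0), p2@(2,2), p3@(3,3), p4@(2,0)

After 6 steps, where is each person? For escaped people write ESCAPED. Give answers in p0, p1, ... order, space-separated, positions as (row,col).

Step 1: p0:(2,3)->(2,4)->EXIT | p1:(4,0)->(3,0) | p2:(2,2)->(2,3) | p3:(3,3)->(2,3) | p4:(2,0)->(2,1)
Step 2: p0:escaped | p1:(3,0)->(2,0) | p2:(2,3)->(2,4)->EXIT | p3:(2,3)->(2,4)->EXIT | p4:(2,1)->(2,2)
Step 3: p0:escaped | p1:(2,0)->(2,1) | p2:escaped | p3:escaped | p4:(2,2)->(2,3)
Step 4: p0:escaped | p1:(2,1)->(2,2) | p2:escaped | p3:escaped | p4:(2,3)->(2,4)->EXIT
Step 5: p0:escaped | p1:(2,2)->(2,3) | p2:escaped | p3:escaped | p4:escaped
Step 6: p0:escaped | p1:(2,3)->(2,4)->EXIT | p2:escaped | p3:escaped | p4:escaped

ESCAPED ESCAPED ESCAPED ESCAPED ESCAPED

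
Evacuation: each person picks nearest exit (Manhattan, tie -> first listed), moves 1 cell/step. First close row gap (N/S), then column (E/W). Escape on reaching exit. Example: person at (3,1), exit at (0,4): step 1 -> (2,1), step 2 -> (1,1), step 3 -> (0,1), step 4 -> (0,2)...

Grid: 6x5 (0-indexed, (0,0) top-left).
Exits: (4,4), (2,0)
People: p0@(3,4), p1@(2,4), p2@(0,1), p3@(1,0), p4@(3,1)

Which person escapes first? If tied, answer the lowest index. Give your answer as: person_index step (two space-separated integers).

Step 1: p0:(3,4)->(4,4)->EXIT | p1:(2,4)->(3,4) | p2:(0,1)->(1,1) | p3:(1,0)->(2,0)->EXIT | p4:(3,1)->(2,1)
Step 2: p0:escaped | p1:(3,4)->(4,4)->EXIT | p2:(1,1)->(2,1) | p3:escaped | p4:(2,1)->(2,0)->EXIT
Step 3: p0:escaped | p1:escaped | p2:(2,1)->(2,0)->EXIT | p3:escaped | p4:escaped
Exit steps: [1, 2, 3, 1, 2]
First to escape: p0 at step 1

Answer: 0 1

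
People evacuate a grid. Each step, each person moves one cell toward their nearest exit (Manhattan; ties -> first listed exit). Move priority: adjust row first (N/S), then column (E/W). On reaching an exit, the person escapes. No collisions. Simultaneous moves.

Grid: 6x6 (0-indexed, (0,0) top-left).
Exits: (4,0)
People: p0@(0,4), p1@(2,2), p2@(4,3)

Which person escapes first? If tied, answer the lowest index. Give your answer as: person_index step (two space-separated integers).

Answer: 2 3

Derivation:
Step 1: p0:(0,4)->(1,4) | p1:(2,2)->(3,2) | p2:(4,3)->(4,2)
Step 2: p0:(1,4)->(2,4) | p1:(3,2)->(4,2) | p2:(4,2)->(4,1)
Step 3: p0:(2,4)->(3,4) | p1:(4,2)->(4,1) | p2:(4,1)->(4,0)->EXIT
Step 4: p0:(3,4)->(4,4) | p1:(4,1)->(4,0)->EXIT | p2:escaped
Step 5: p0:(4,4)->(4,3) | p1:escaped | p2:escaped
Step 6: p0:(4,3)->(4,2) | p1:escaped | p2:escaped
Step 7: p0:(4,2)->(4,1) | p1:escaped | p2:escaped
Step 8: p0:(4,1)->(4,0)->EXIT | p1:escaped | p2:escaped
Exit steps: [8, 4, 3]
First to escape: p2 at step 3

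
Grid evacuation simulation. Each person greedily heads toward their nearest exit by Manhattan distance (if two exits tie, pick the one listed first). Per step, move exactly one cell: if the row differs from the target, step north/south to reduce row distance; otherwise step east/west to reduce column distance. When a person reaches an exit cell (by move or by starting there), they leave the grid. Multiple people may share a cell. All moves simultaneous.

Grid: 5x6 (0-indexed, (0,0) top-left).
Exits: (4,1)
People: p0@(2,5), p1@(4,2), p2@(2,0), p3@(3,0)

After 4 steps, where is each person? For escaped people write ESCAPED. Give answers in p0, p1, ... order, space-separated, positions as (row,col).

Step 1: p0:(2,5)->(3,5) | p1:(4,2)->(4,1)->EXIT | p2:(2,0)->(3,0) | p3:(3,0)->(4,0)
Step 2: p0:(3,5)->(4,5) | p1:escaped | p2:(3,0)->(4,0) | p3:(4,0)->(4,1)->EXIT
Step 3: p0:(4,5)->(4,4) | p1:escaped | p2:(4,0)->(4,1)->EXIT | p3:escaped
Step 4: p0:(4,4)->(4,3) | p1:escaped | p2:escaped | p3:escaped

(4,3) ESCAPED ESCAPED ESCAPED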